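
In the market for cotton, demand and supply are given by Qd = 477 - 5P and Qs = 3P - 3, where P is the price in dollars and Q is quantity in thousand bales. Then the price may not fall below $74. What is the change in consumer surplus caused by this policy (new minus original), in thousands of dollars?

-1988

Setting quantity demanded equal to quantity supplied, 477 - 5P = 3P - 3, gives P* = 60 and Q* = 177.
The floor of 74 is above the equilibrium price 60, so it binds.
At P = 74: Qd = 477 - 5·74 = 107 and Qs = 3·74 - 3 = 219.
Consumer surplus without the control is ½ · (95.4 - 60) · 177 = 3132.9.
With the floor, consumers buy 107 units at 74, so CS = ½ · (95.4 - 74) · 107 = 1144.9.
Change in consumer surplus = 1144.9 - 3132.9 = -1988.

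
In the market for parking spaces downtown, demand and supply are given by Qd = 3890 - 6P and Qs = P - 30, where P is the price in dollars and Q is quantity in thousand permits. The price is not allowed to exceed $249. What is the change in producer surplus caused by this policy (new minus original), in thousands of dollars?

-116469.5

In a free market, 3890 - 6P = P - 30 gives the equilibrium P* = 560, Q* = 530.
Because the ceiling (249) lies below the market-clearing price, it is binding.
At P = 249: Qd = 3890 - 6·249 = 2396 and Qs = 249 - 30 = 219.
Producer surplus without the control is ½ · (560 - 30) · 530 = 140450.
With the ceiling, producers sell 219 units at 249, so PS = ½ · (249 - 30) · 219 = 23980.5.
Change in producer surplus = 23980.5 - 140450 = -116469.5.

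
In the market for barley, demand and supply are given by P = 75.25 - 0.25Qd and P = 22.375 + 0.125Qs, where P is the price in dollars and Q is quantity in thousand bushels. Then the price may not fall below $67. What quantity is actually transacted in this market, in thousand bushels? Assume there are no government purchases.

33

Rearranging demand gives Qd = 301 - 4P; rearranging supply gives Qs = 8P - 179. Equilibrium: 301 - 4P = 8P - 179, so 480 = 12P and P* = 40, Q* = 141.
Since 67 > 40, the floor is binding.
At P = 67: Qd = 301 - 4·67 = 33 and Qs = 8·67 - 179 = 357.
The quantity actually transacted is the short side, demand: 33.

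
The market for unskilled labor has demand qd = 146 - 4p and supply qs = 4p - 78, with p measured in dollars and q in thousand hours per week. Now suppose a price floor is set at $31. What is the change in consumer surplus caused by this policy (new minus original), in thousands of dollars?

Equilibrium: 146 - 4p = 4p - 78, so 224 = 8p and p* = 28, q* = 34.
Because the floor (31) lies above the market-clearing price, it is binding.
At p = 31: qd = 146 - 4·31 = 22 and qs = 4·31 - 78 = 46.
Consumer surplus without the control is ½ · (36.5 - 28) · 34 = 144.5.
With the floor, consumers buy 22 units at 31, so CS = ½ · (36.5 - 31) · 22 = 60.5.
Change in consumer surplus = 60.5 - 144.5 = -84.

-84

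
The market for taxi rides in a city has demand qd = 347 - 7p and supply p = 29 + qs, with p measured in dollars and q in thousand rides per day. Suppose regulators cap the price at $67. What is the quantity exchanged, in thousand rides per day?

18

Rearranging supply gives qs = p - 29. Setting quantity demanded equal to quantity supplied, 347 - 7p = p - 29, gives p* = 47 and q* = 18.
Since 67 is above p* = 47, the ceiling does not bind and the free-market outcome prevails.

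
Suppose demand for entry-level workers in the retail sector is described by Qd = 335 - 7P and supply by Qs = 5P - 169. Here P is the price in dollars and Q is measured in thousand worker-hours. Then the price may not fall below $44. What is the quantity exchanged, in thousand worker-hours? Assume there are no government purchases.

Setting quantity demanded equal to quantity supplied, 335 - 7P = 5P - 169, gives P* = 42 and Q* = 41.
Since 44 > 42, the floor is binding.
At P = 44: Qd = 335 - 7·44 = 27 and Qs = 5·44 - 169 = 51.
The quantity actually transacted is the short side, demand: 27.

27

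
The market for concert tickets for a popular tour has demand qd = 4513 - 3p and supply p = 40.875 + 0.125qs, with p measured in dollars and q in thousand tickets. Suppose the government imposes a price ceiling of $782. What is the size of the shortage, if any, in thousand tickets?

Rearranging supply gives qs = 8p - 327. Setting quantity demanded equal to quantity supplied, 4513 - 3p = 8p - 327, gives p* = 440 and q* = 3193.
The ceiling of 782 is above the equilibrium price 440, so it is not binding; the market clears at p* = 440, q* = 3193.
Since the control does not bind, there is no shortage.

0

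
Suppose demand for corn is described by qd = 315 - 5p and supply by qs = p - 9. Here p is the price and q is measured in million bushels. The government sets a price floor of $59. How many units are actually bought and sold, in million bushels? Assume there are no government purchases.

20

Setting quantity demanded equal to quantity supplied, 315 - 5p = p - 9, gives p* = 54 and q* = 45.
Since 59 > 54, the floor is binding.
At p = 59: qd = 315 - 5·59 = 20 and qs = 59 - 9 = 50.
The quantity actually transacted is the short side, demand: 20.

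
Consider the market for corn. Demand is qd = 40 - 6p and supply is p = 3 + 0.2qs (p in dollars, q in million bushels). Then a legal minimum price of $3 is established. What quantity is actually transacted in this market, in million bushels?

Rearranging supply gives qs = 5p - 15. Setting quantity demanded equal to quantity supplied, 40 - 6p = 5p - 15, gives p* = 5 and q* = 10.
Since 3 is below p* = 5, the floor does not bind and the free-market outcome prevails.

10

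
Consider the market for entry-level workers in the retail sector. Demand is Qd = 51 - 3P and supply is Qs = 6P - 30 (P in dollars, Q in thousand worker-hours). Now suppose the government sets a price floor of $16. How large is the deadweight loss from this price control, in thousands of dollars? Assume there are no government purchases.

In a free market, 51 - 3P = 6P - 30 gives the equilibrium P* = 9, Q* = 24.
The floor of 16 is above the equilibrium price 9, so it binds.
At P = 16: Qd = 51 - 3·16 = 3 and Qs = 6·16 - 30 = 66.
Quantity traded falls to 3. At Q = 3 the demand price is (51 - 3)/3 = 16 and the supply price is (30 + 3)/6 = 5.5.
Deadweight loss = ½ · (16 - 5.5) · (24 - 3) = ½ · 10.5 · 21 = 110.25.

110.25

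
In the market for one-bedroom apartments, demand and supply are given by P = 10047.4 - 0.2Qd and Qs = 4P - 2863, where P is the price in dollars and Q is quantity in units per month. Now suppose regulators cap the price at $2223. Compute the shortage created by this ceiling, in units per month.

33093

Rearranging demand gives Qd = 50237 - 5P. Equilibrium: 50237 - 5P = 4P - 2863, so 53100 = 9P and P* = 5900, Q* = 20737.
Since 2223 < 5900, the ceiling is binding.
At P = 2223: Qd = 50237 - 5·2223 = 39122 and Qs = 4·2223 - 2863 = 6029.
Shortage = Qd - Qs = 39122 - 6029 = 33093.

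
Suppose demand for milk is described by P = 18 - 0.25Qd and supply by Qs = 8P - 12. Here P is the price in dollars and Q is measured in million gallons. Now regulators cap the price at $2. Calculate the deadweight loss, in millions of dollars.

Rearranging demand gives Qd = 72 - 4P. Equilibrium: 72 - 4P = 8P - 12, so 84 = 12P and P* = 7, Q* = 44.
The ceiling of 2 is below the equilibrium price 7, so it binds.
At P = 2: Qd = 72 - 4·2 = 64 and Qs = 8·2 - 12 = 4.
Quantity traded falls to 4. At Q = 4 the demand price is (72 - 4)/4 = 17 and the supply price is (12 + 4)/8 = 2.
Deadweight loss = ½ · (17 - 2) · (44 - 4) = ½ · 15 · 40 = 300.

300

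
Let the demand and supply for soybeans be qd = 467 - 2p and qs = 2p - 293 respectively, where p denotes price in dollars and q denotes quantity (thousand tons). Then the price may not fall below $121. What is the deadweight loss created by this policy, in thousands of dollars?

Setting quantity demanded equal to quantity supplied, 467 - 2p = 2p - 293, gives p* = 190 and q* = 87.
The floor of 121 is below the equilibrium price 190, so it is not binding; the market clears at p* = 190, q* = 87.
Since the control does not bind, no trades are prevented and deadweight loss is zero.

0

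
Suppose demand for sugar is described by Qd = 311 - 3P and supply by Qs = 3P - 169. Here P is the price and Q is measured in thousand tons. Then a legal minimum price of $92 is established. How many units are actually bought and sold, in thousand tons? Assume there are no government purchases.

35

Equilibrium: 311 - 3P = 3P - 169, so 480 = 6P and P* = 80, Q* = 71.
Because the floor (92) lies above the market-clearing price, it is binding.
At P = 92: Qd = 311 - 3·92 = 35 and Qs = 3·92 - 169 = 107.
The quantity actually transacted is the short side, demand: 35.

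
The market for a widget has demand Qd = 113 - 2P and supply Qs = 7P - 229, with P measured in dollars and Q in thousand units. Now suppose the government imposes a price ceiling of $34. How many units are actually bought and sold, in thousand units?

9

Without the control the market clears where 113 - 2P = 7P - 229, i.e. P* = 38 and Q* = 37.
The ceiling of 34 is below the equilibrium price 38, so it binds.
At P = 34: Qd = 113 - 2·34 = 45 and Qs = 7·34 - 229 = 9.
The quantity actually transacted is the short side, supply: 9.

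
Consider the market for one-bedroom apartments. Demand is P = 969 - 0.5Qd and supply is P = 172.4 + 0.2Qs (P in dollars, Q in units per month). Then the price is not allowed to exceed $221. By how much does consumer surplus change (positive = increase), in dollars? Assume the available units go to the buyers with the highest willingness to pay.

-156759.25

Rearranging demand gives Qd = 1938 - 2P; rearranging supply gives Qs = 5P - 862. Without the control the market clears where 1938 - 2P = 5P - 862, i.e. P* = 400 and Q* = 1138.
Because the ceiling (221) lies below the market-clearing price, it is binding.
At P = 221: Qd = 1938 - 2·221 = 1496 and Qs = 5·221 - 862 = 243.
Consumer surplus without the control is ½ · (969 - 400) · 1138 = 323761.
With the ceiling, 243 units are sold at 221 (assume they go to the highest-value buyers). The demand price at Q = 243 is 847.5, so CS = ½ · [(969 - 221) + (847.5 - 221)] · 243 = 167001.75.
Change in consumer surplus = 167001.75 - 323761 = -156759.25.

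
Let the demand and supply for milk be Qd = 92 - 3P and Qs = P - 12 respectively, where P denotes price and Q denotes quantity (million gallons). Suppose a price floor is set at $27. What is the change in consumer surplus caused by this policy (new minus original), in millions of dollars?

In a free market, 92 - 3P = P - 12 gives the equilibrium P* = 26, Q* = 14.
Since 27 > 26, the floor is binding.
At P = 27: Qd = 92 - 3·27 = 11 and Qs = 27 - 12 = 15.
Consumer surplus without the control is ½ · (92/3 - 26) · 14 = 98/3.
With the floor, consumers buy 11 units at 27, so CS = ½ · (92/3 - 27) · 11 = 121/6.
Change in consumer surplus = 121/6 - 98/3 = -12.5.

-12.5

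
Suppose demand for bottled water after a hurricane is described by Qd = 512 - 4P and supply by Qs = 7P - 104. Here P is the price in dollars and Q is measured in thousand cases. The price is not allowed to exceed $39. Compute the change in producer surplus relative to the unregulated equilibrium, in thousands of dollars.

Without the control the market clears where 512 - 4P = 7P - 104, i.e. P* = 56 and Q* = 288.
Since 39 < 56, the ceiling is binding.
At P = 39: Qd = 512 - 4·39 = 356 and Qs = 7·39 - 104 = 169.
Producer surplus without the control is ½ · (56 - 104/7) · 288 = 41472/7.
With the ceiling, producers sell 169 units at 39, so PS = ½ · (39 - 104/7) · 169 = 28561/14.
Change in producer surplus = 28561/14 - 41472/7 = -3884.5.

-3884.5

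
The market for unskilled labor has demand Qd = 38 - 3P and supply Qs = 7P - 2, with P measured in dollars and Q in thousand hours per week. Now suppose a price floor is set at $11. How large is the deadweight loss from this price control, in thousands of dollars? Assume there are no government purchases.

105

Setting quantity demanded equal to quantity supplied, 38 - 3P = 7P - 2, gives P* = 4 and Q* = 26.
Because the floor (11) lies above the market-clearing price, it is binding.
At P = 11: Qd = 38 - 3·11 = 5 and Qs = 7·11 - 2 = 75.
Quantity traded falls to 5. At Q = 5 the demand price is (38 - 5)/3 = 11 and the supply price is (2 + 5)/7 = 1.
Deadweight loss = ½ · (11 - 1) · (26 - 5) = ½ · 10 · 21 = 105.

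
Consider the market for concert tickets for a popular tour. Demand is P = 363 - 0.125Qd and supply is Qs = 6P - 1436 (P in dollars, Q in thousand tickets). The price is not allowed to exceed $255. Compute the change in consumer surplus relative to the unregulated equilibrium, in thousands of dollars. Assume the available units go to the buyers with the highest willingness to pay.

-1636.25

Rearranging demand gives Qd = 2904 - 8P. In a free market, 2904 - 8P = 6P - 1436 gives the equilibrium P* = 310, Q* = 424.
Since 255 < 310, the ceiling is binding.
At P = 255: Qd = 2904 - 8·255 = 864 and Qs = 6·255 - 1436 = 94.
Consumer surplus without the control is ½ · (363 - 310) · 424 = 11236.
With the ceiling, 94 units are sold at 255 (assume they go to the highest-value buyers). The demand price at Q = 94 is 351.25, so CS = ½ · [(363 - 255) + (351.25 - 255)] · 94 = 9599.75.
Change in consumer surplus = 9599.75 - 11236 = -1636.25.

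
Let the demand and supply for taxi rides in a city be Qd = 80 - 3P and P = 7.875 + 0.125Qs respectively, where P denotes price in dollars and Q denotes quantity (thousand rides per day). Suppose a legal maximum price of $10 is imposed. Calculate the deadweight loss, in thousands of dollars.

Rearranging supply gives Qs = 8P - 63. Without the control the market clears where 80 - 3P = 8P - 63, i.e. P* = 13 and Q* = 41.
Because the ceiling (10) lies below the market-clearing price, it is binding.
At P = 10: Qd = 80 - 3·10 = 50 and Qs = 8·10 - 63 = 17.
Quantity traded falls to 17. At Q = 17 the demand price is (80 - 17)/3 = 21 and the supply price is (63 + 17)/8 = 10.
Deadweight loss = ½ · (21 - 10) · (41 - 17) = ½ · 11 · 24 = 132.

132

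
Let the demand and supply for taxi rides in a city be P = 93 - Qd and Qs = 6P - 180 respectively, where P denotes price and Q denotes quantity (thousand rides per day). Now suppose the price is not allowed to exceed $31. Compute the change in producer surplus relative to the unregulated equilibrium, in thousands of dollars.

Rearranging demand gives Qd = 93 - P. Equilibrium: 93 - P = 6P - 180, so 273 = 7P and P* = 39, Q* = 54.
Since 31 < 39, the ceiling is binding.
At P = 31: Qd = 93 - 31 = 62 and Qs = 6·31 - 180 = 6.
Producer surplus without the control is ½ · (39 - 30) · 54 = 243.
With the ceiling, producers sell 6 units at 31, so PS = ½ · (31 - 30) · 6 = 3.
Change in producer surplus = 3 - 243 = -240.

-240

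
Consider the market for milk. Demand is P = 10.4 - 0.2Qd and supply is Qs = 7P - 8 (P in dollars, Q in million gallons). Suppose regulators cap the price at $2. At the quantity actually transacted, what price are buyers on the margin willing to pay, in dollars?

Rearranging demand gives Qd = 52 - 5P. Equilibrium: 52 - 5P = 7P - 8, so 60 = 12P and P* = 5, Q* = 27.
Since 2 < 5, the ceiling is binding.
At P = 2: Qd = 52 - 5·2 = 42 and Qs = 7·2 - 8 = 6.
Only 6 units reach the market. On the demand curve, the marginal buyer's willingness to pay at Q = 6 is (52 - 6)/5 = 9.2.

9.2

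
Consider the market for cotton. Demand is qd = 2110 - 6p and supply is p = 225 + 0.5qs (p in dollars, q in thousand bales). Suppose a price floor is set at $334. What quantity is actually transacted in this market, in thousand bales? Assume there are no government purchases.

106

Rearranging supply gives qs = 2p - 450. Setting quantity demanded equal to quantity supplied, 2110 - 6p = 2p - 450, gives p* = 320 and q* = 190.
Because the floor (334) lies above the market-clearing price, it is binding.
At p = 334: qd = 2110 - 6·334 = 106 and qs = 2·334 - 450 = 218.
The quantity actually transacted is the short side, demand: 106.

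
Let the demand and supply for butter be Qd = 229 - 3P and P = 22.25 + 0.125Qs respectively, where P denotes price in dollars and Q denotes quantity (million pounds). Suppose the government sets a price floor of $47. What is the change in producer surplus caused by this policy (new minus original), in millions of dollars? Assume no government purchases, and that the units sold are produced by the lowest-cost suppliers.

823.75

Rearranging supply gives Qs = 8P - 178. Setting quantity demanded equal to quantity supplied, 229 - 3P = 8P - 178, gives P* = 37 and Q* = 118.
Because the floor (47) lies above the market-clearing price, it is binding.
At P = 47: Qd = 229 - 3·47 = 88 and Qs = 8·47 - 178 = 198.
Producer surplus without the control is ½ · (37 - 22.25) · 118 = 870.25.
With the floor, 88 units are sold at 47. The supply price at Q = 88 is 33.25, so PS = ½ · [(47 - 22.25) + (47 - 33.25)] · 88 = 1694.
Change in producer surplus = 1694 - 870.25 = 823.75.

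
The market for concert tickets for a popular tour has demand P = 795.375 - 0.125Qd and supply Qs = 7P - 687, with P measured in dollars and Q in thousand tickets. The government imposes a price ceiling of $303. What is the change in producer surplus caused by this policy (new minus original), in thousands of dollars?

Rearranging demand gives Qd = 6363 - 8P. Without the control the market clears where 6363 - 8P = 7P - 687, i.e. P* = 470 and Q* = 2603.
The ceiling of 303 is below the equilibrium price 470, so it binds.
At P = 303: Qd = 6363 - 8·303 = 3939 and Qs = 7·303 - 687 = 1434.
Producer surplus without the control is ½ · (470 - 687/7) · 2603 = 6775609/14.
With the ceiling, producers sell 1434 units at 303, so PS = ½ · (303 - 687/7) · 1434 = 1028178/7.
Change in producer surplus = 1028178/7 - 6775609/14 = -337089.5.

-337089.5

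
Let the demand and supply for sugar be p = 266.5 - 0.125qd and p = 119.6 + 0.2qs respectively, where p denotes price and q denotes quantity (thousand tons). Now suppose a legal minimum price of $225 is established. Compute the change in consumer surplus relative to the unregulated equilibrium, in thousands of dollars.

-5880

Rearranging demand gives qd = 2132 - 8p; rearranging supply gives qs = 5p - 598. Setting quantity demanded equal to quantity supplied, 2132 - 8p = 5p - 598, gives p* = 210 and q* = 452.
Since 225 > 210, the floor is binding.
At p = 225: qd = 2132 - 8·225 = 332 and qs = 5·225 - 598 = 527.
Consumer surplus without the control is ½ · (266.5 - 210) · 452 = 12769.
With the floor, consumers buy 332 units at 225, so CS = ½ · (266.5 - 225) · 332 = 6889.
Change in consumer surplus = 6889 - 12769 = -5880.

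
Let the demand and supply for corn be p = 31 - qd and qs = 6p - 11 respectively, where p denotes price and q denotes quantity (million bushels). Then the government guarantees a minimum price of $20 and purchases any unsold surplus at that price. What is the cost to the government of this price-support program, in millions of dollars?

1960

Rearranging demand gives qd = 31 - p. In a free market, 31 - p = 6p - 11 gives the equilibrium p* = 6, q* = 25.
Since 20 > 6, the floor is binding.
At p = 20: qd = 31 - 20 = 11 and qs = 6·20 - 11 = 109.
Surplus = qs - qd = 98.
Government expenditure = surplus × support price = 98 × 20 = 1960.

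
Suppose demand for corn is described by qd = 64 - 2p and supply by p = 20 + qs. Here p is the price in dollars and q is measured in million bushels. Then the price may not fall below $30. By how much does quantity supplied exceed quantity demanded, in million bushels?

6

Rearranging supply gives qs = p - 20. Without the control the market clears where 64 - 2p = p - 20, i.e. p* = 28 and q* = 8.
The floor of 30 is above the equilibrium price 28, so it binds.
At p = 30: qd = 64 - 2·30 = 4 and qs = 30 - 20 = 10.
Surplus = qs - qd = 10 - 4 = 6.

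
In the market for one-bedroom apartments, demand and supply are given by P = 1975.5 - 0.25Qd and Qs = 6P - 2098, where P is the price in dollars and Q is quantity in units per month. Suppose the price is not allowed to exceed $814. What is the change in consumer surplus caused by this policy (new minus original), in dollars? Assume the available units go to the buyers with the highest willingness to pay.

362514

Rearranging demand gives Qd = 7902 - 4P. In a free market, 7902 - 4P = 6P - 2098 gives the equilibrium P* = 1000, Q* = 3902.
Since 814 < 1000, the ceiling is binding.
At P = 814: Qd = 7902 - 4·814 = 4646 and Qs = 6·814 - 2098 = 2786.
Consumer surplus without the control is ½ · (1975.5 - 1000) · 3902 = 1903200.5.
With the ceiling, 2786 units are sold at 814 (assume they go to the highest-value buyers). The demand price at Q = 2786 is 1279, so CS = ½ · [(1975.5 - 814) + (1279 - 814)] · 2786 = 2265714.5.
Change in consumer surplus = 2265714.5 - 1903200.5 = 362514.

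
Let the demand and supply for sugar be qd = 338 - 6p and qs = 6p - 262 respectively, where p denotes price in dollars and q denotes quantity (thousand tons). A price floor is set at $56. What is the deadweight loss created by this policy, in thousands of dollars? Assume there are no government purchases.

216

In a free market, 338 - 6p = 6p - 262 gives the equilibrium p* = 50, q* = 38.
Because the floor (56) lies above the market-clearing price, it is binding.
At p = 56: qd = 338 - 6·56 = 2 and qs = 6·56 - 262 = 74.
Quantity traded falls to 2. At q = 2 the demand price is (338 - 2)/6 = 56 and the supply price is (262 + 2)/6 = 44.
Deadweight loss = ½ · (56 - 44) · (38 - 2) = ½ · 12 · 36 = 216.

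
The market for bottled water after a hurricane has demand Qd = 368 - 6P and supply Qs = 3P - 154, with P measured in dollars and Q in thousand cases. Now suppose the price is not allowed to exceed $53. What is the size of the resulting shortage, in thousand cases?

45

Equilibrium: 368 - 6P = 3P - 154, so 522 = 9P and P* = 58, Q* = 20.
Since 53 < 58, the ceiling is binding.
At P = 53: Qd = 368 - 6·53 = 50 and Qs = 3·53 - 154 = 5.
Shortage = Qd - Qs = 50 - 5 = 45.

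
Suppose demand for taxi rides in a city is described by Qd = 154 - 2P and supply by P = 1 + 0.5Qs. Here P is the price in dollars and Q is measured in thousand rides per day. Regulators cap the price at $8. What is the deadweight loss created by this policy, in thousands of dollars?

1922

Rearranging supply gives Qs = 2P - 2. Setting quantity demanded equal to quantity supplied, 154 - 2P = 2P - 2, gives P* = 39 and Q* = 76.
Because the ceiling (8) lies below the market-clearing price, it is binding.
At P = 8: Qd = 154 - 2·8 = 138 and Qs = 2·8 - 2 = 14.
Quantity traded falls to 14. At Q = 14 the demand price is (154 - 14)/2 = 70 and the supply price is (2 + 14)/2 = 8.
Deadweight loss = ½ · (70 - 8) · (76 - 14) = ½ · 62 · 62 = 1922.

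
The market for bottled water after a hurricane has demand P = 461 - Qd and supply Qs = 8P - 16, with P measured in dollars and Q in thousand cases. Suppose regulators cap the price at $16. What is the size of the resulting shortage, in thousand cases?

333

Rearranging demand gives Qd = 461 - P. Equilibrium: 461 - P = 8P - 16, so 477 = 9P and P* = 53, Q* = 408.
Because the ceiling (16) lies below the market-clearing price, it is binding.
At P = 16: Qd = 461 - 16 = 445 and Qs = 8·16 - 16 = 112.
Shortage = Qd - Qs = 445 - 112 = 333.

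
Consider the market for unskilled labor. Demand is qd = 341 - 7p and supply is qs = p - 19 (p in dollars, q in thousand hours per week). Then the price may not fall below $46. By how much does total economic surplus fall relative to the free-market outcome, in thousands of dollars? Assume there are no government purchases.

Without the control the market clears where 341 - 7p = p - 19, i.e. p* = 45 and q* = 26.
Because the floor (46) lies above the market-clearing price, it is binding.
At p = 46: qd = 341 - 7·46 = 19 and qs = 46 - 19 = 27.
Quantity traded falls to 19. At q = 19 the demand price is (341 - 19)/7 = 46 and the supply price is 19 + 19 = 38.
Deadweight loss = ½ · (46 - 38) · (26 - 19) = ½ · 8 · 7 = 28.

28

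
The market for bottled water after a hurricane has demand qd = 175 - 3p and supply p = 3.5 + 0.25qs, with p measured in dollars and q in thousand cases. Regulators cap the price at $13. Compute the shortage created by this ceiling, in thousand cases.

98

Rearranging supply gives qs = 4p - 14. In a free market, 175 - 3p = 4p - 14 gives the equilibrium p* = 27, q* = 94.
Since 13 < 27, the ceiling is binding.
At p = 13: qd = 175 - 3·13 = 136 and qs = 4·13 - 14 = 38.
Shortage = qd - qs = 136 - 38 = 98.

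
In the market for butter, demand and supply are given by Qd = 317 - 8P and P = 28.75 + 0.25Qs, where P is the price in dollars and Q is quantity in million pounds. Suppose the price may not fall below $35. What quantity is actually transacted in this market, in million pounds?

Rearranging supply gives Qs = 4P - 115. Equilibrium: 317 - 8P = 4P - 115, so 432 = 12P and P* = 36, Q* = 29.
The floor of 35 is below the equilibrium price 36, so it is not binding; the market clears at P* = 36, Q* = 29.

29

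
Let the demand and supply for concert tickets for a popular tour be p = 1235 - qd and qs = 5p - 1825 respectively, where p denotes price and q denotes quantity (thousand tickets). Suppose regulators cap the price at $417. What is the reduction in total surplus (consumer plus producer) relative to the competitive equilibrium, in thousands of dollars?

Rearranging demand gives qd = 1235 - p. Without the control the market clears where 1235 - p = 5p - 1825, i.e. p* = 510 and q* = 725.
Since 417 < 510, the ceiling is binding.
At p = 417: qd = 1235 - 417 = 818 and qs = 5·417 - 1825 = 260.
Quantity traded falls to 260. At q = 260 the demand price is 1235 - 260 = 975 and the supply price is (1825 + 260)/5 = 417.
Deadweight loss = ½ · (975 - 417) · (725 - 260) = ½ · 558 · 465 = 129735.

129735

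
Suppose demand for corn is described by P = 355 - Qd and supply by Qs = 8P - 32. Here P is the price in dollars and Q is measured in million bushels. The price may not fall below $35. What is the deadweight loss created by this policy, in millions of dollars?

0

Rearranging demand gives Qd = 355 - P. In a free market, 355 - P = 8P - 32 gives the equilibrium P* = 43, Q* = 312.
Since 35 is below P* = 43, the floor does not bind and the free-market outcome prevails.
Since the control does not bind, no trades are prevented and deadweight loss is zero.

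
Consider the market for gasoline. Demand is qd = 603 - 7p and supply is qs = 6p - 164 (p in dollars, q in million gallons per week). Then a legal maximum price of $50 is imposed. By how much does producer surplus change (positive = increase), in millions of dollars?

-1467

In a free market, 603 - 7p = 6p - 164 gives the equilibrium p* = 59, q* = 190.
The ceiling of 50 is below the equilibrium price 59, so it binds.
At p = 50: qd = 603 - 7·50 = 253 and qs = 6·50 - 164 = 136.
Producer surplus without the control is ½ · (59 - 82/3) · 190 = 9025/3.
With the ceiling, producers sell 136 units at 50, so PS = ½ · (50 - 82/3) · 136 = 4624/3.
Change in producer surplus = 4624/3 - 9025/3 = -1467.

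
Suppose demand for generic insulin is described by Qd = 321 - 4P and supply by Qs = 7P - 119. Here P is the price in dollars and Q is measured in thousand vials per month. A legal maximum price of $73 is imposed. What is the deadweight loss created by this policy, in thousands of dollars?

In a free market, 321 - 4P = 7P - 119 gives the equilibrium P* = 40, Q* = 161.
Since 73 is above P* = 40, the ceiling does not bind and the free-market outcome prevails.
Since the control does not bind, no trades are prevented and deadweight loss is zero.

0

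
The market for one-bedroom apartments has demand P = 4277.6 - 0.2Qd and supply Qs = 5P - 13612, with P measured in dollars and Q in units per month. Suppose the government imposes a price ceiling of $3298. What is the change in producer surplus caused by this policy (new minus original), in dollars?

Rearranging demand gives Qd = 21388 - 5P. In a free market, 21388 - 5P = 5P - 13612 gives the equilibrium P* = 3500, Q* = 3888.
The ceiling of 3298 is below the equilibrium price 3500, so it binds.
At P = 3298: Qd = 21388 - 5·3298 = 4898 and Qs = 5·3298 - 13612 = 2878.
Producer surplus without the control is ½ · (3500 - 2722.4) · 3888 = 1511654.4.
With the ceiling, producers sell 2878 units at 3298, so PS = ½ · (3298 - 2722.4) · 2878 = 828288.4.
Change in producer surplus = 828288.4 - 1511654.4 = -683366.

-683366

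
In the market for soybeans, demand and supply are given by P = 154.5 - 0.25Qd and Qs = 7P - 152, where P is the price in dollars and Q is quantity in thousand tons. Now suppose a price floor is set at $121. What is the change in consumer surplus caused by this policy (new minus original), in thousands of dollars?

Rearranging demand gives Qd = 618 - 4P. Setting quantity demanded equal to quantity supplied, 618 - 4P = 7P - 152, gives P* = 70 and Q* = 338.
Since 121 > 70, the floor is binding.
At P = 121: Qd = 618 - 4·121 = 134 and Qs = 7·121 - 152 = 695.
Consumer surplus without the control is ½ · (154.5 - 70) · 338 = 14280.5.
With the floor, consumers buy 134 units at 121, so CS = ½ · (154.5 - 121) · 134 = 2244.5.
Change in consumer surplus = 2244.5 - 14280.5 = -12036.

-12036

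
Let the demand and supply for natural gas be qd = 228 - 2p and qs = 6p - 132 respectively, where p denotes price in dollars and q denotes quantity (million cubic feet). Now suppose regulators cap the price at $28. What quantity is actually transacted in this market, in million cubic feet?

In a free market, 228 - 2p = 6p - 132 gives the equilibrium p* = 45, q* = 138.
The ceiling of 28 is below the equilibrium price 45, so it binds.
At p = 28: qd = 228 - 2·28 = 172 and qs = 6·28 - 132 = 36.
The quantity actually transacted is the short side, supply: 36.

36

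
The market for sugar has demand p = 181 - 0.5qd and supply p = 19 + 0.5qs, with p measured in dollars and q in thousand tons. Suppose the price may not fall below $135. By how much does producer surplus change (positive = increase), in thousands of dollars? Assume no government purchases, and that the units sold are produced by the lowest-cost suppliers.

Rearranging demand gives qd = 362 - 2p; rearranging supply gives qs = 2p - 38. Setting quantity demanded equal to quantity supplied, 362 - 2p = 2p - 38, gives p* = 100 and q* = 162.
The floor of 135 is above the equilibrium price 100, so it binds.
At p = 135: qd = 362 - 2·135 = 92 and qs = 2·135 - 38 = 232.
Producer surplus without the control is ½ · (100 - 19) · 162 = 6561.
With the floor, 92 units are sold at 135. The supply price at q = 92 is 65, so PS = ½ · [(135 - 19) + (135 - 65)] · 92 = 8556.
Change in producer surplus = 8556 - 6561 = 1995.

1995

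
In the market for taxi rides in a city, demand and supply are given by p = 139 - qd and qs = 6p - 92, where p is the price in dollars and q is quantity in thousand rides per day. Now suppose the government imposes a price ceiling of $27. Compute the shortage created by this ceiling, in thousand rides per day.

Rearranging demand gives qd = 139 - p. In a free market, 139 - p = 6p - 92 gives the equilibrium p* = 33, q* = 106.
The ceiling of 27 is below the equilibrium price 33, so it binds.
At p = 27: qd = 139 - 27 = 112 and qs = 6·27 - 92 = 70.
Shortage = qd - qs = 112 - 70 = 42.

42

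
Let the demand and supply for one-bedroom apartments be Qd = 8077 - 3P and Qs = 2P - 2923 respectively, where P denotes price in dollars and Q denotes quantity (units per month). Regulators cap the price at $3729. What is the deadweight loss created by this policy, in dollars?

In a free market, 8077 - 3P = 2P - 2923 gives the equilibrium P* = 2200, Q* = 1477.
The ceiling of 3729 is above the equilibrium price 2200, so it is not binding; the market clears at P* = 2200, Q* = 1477.
Since the control does not bind, no trades are prevented and deadweight loss is zero.

0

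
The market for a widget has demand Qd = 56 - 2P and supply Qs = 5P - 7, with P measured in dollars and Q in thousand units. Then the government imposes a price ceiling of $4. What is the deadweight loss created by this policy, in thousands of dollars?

Without the control the market clears where 56 - 2P = 5P - 7, i.e. P* = 9 and Q* = 38.
The ceiling of 4 is below the equilibrium price 9, so it binds.
At P = 4: Qd = 56 - 2·4 = 48 and Qs = 5·4 - 7 = 13.
Quantity traded falls to 13. At Q = 13 the demand price is (56 - 13)/2 = 21.5 and the supply price is (7 + 13)/5 = 4.
Deadweight loss = ½ · (21.5 - 4) · (38 - 13) = ½ · 17.5 · 25 = 218.75.

218.75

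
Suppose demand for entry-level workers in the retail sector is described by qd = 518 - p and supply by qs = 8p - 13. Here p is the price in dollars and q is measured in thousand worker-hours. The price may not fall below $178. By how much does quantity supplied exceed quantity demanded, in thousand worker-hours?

In a free market, 518 - p = 8p - 13 gives the equilibrium p* = 59, q* = 459.
The floor of 178 is above the equilibrium price 59, so it binds.
At p = 178: qd = 518 - 178 = 340 and qs = 8·178 - 13 = 1411.
Surplus = qs - qd = 1411 - 340 = 1071.

1071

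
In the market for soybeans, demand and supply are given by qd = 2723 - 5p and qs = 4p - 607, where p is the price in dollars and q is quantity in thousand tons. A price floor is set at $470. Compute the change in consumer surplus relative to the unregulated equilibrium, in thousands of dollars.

-62300

Equilibrium: 2723 - 5p = 4p - 607, so 3330 = 9p and p* = 370, q* = 873.
Since 470 > 370, the floor is binding.
At p = 470: qd = 2723 - 5·470 = 373 and qs = 4·470 - 607 = 1273.
Consumer surplus without the control is ½ · (544.6 - 370) · 873 = 76212.9.
With the floor, consumers buy 373 units at 470, so CS = ½ · (544.6 - 470) · 373 = 13912.9.
Change in consumer surplus = 13912.9 - 76212.9 = -62300.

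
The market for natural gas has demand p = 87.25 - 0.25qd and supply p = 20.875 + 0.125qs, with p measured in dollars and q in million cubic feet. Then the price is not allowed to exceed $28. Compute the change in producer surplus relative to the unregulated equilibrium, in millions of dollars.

Rearranging demand gives qd = 349 - 4p; rearranging supply gives qs = 8p - 167. Equilibrium: 349 - 4p = 8p - 167, so 516 = 12p and p* = 43, q* = 177.
The ceiling of 28 is below the equilibrium price 43, so it binds.
At p = 28: qd = 349 - 4·28 = 237 and qs = 8·28 - 167 = 57.
Producer surplus without the control is ½ · (43 - 20.875) · 177 = 1958.0625.
With the ceiling, producers sell 57 units at 28, so PS = ½ · (28 - 20.875) · 57 = 203.0625.
Change in producer surplus = 203.0625 - 1958.0625 = -1755.

-1755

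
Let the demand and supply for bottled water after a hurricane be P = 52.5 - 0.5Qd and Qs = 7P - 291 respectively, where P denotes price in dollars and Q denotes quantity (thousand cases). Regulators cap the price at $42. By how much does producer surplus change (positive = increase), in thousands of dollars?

Rearranging demand gives Qd = 105 - 2P. Setting quantity demanded equal to quantity supplied, 105 - 2P = 7P - 291, gives P* = 44 and Q* = 17.
The ceiling of 42 is below the equilibrium price 44, so it binds.
At P = 42: Qd = 105 - 2·42 = 21 and Qs = 7·42 - 291 = 3.
Producer surplus without the control is ½ · (44 - 291/7) · 17 = 289/14.
With the ceiling, producers sell 3 units at 42, so PS = ½ · (42 - 291/7) · 3 = 9/14.
Change in producer surplus = 9/14 - 289/14 = -20.

-20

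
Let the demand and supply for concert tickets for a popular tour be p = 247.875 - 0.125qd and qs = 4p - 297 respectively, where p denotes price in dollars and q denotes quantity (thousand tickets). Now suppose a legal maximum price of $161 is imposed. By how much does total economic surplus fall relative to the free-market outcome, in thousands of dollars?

2523

Rearranging demand gives qd = 1983 - 8p. In a free market, 1983 - 8p = 4p - 297 gives the equilibrium p* = 190, q* = 463.
The ceiling of 161 is below the equilibrium price 190, so it binds.
At p = 161: qd = 1983 - 8·161 = 695 and qs = 4·161 - 297 = 347.
Quantity traded falls to 347. At q = 347 the demand price is (1983 - 347)/8 = 204.5 and the supply price is (297 + 347)/4 = 161.
Deadweight loss = ½ · (204.5 - 161) · (463 - 347) = ½ · 43.5 · 116 = 2523.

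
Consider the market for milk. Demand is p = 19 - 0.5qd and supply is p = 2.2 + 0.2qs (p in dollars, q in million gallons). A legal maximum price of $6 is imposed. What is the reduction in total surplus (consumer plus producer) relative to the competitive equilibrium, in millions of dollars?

8.75

Rearranging demand gives qd = 38 - 2p; rearranging supply gives qs = 5p - 11. Setting quantity demanded equal to quantity supplied, 38 - 2p = 5p - 11, gives p* = 7 and q* = 24.
Since 6 < 7, the ceiling is binding.
At p = 6: qd = 38 - 2·6 = 26 and qs = 5·6 - 11 = 19.
Quantity traded falls to 19. At q = 19 the demand price is (38 - 19)/2 = 9.5 and the supply price is (11 + 19)/5 = 6.
Deadweight loss = ½ · (9.5 - 6) · (24 - 19) = ½ · 3.5 · 5 = 8.75.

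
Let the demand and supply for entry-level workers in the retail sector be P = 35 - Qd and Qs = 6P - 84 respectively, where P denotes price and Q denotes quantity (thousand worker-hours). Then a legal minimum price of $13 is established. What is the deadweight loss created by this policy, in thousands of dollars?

Rearranging demand gives Qd = 35 - P. Equilibrium: 35 - P = 6P - 84, so 119 = 7P and P* = 17, Q* = 18.
The floor of 13 is below the equilibrium price 17, so it is not binding; the market clears at P* = 17, Q* = 18.
Since the control does not bind, no trades are prevented and deadweight loss is zero.

0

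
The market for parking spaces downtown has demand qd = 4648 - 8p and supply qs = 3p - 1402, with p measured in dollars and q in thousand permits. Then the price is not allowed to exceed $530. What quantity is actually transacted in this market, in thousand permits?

188

Equilibrium: 4648 - 8p = 3p - 1402, so 6050 = 11p and p* = 550, q* = 248.
Since 530 < 550, the ceiling is binding.
At p = 530: qd = 4648 - 8·530 = 408 and qs = 3·530 - 1402 = 188.
The quantity actually transacted is the short side, supply: 188.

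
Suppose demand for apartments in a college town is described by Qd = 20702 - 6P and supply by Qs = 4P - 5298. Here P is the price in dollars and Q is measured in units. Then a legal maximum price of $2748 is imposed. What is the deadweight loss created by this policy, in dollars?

0

In a free market, 20702 - 6P = 4P - 5298 gives the equilibrium P* = 2600, Q* = 5102.
Since 2748 is above P* = 2600, the ceiling does not bind and the free-market outcome prevails.
Since the control does not bind, no trades are prevented and deadweight loss is zero.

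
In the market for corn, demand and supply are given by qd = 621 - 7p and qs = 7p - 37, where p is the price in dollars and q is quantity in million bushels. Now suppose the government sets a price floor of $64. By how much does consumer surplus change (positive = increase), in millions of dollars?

In a free market, 621 - 7p = 7p - 37 gives the equilibrium p* = 47, q* = 292.
The floor of 64 is above the equilibrium price 47, so it binds.
At p = 64: qd = 621 - 7·64 = 173 and qs = 7·64 - 37 = 411.
Consumer surplus without the control is ½ · (621/7 - 47) · 292 = 42632/7.
With the floor, consumers buy 173 units at 64, so CS = ½ · (621/7 - 64) · 173 = 29929/14.
Change in consumer surplus = 29929/14 - 42632/7 = -3952.5.

-3952.5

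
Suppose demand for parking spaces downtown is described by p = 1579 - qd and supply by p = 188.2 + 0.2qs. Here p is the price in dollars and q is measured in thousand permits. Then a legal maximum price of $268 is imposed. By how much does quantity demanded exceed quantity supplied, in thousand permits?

Rearranging demand gives qd = 1579 - p; rearranging supply gives qs = 5p - 941. Without the control the market clears where 1579 - p = 5p - 941, i.e. p* = 420 and q* = 1159.
The ceiling of 268 is below the equilibrium price 420, so it binds.
At p = 268: qd = 1579 - 268 = 1311 and qs = 5·268 - 941 = 399.
Shortage = qd - qs = 1311 - 399 = 912.

912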